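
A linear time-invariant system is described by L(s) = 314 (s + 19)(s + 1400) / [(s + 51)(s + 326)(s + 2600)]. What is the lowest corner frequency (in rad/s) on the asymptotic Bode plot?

Break frequencies occur at each pole and zero magnitude: 19 rad/s, 51 rad/s, 326 rad/s, 1400 rad/s, 2600 rad/s.
The lowest is 19 rad/s.

19 rad/s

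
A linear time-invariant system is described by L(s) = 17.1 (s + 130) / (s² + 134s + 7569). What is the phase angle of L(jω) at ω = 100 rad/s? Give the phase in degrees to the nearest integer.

-63 deg

∠(j100 + 130) = arctan(100/130) = 37.57°
∠[(j100)² + 134(j100) + 7569] = ∠[-2431 + j13400] = 100.28°
∠L(j100) = 37.57° − 100.28° = -62.71°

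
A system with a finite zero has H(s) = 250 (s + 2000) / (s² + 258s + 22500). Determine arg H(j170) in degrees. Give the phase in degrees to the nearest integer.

-93°

∠(j170 + 2000) = arctan(170/2000) = 4.86°
∠[(j170)² + 258(j170) + 22500] = ∠[-6400 + j43860] = 98.30°
∠H(j170) = 4.86° − 98.30° = -93.44°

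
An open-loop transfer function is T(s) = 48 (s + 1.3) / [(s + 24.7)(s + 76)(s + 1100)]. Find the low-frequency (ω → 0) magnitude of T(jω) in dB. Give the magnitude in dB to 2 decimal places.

T(0) = 48 × 1.3 / (24.7 × 76 × 1100) = 3.0219e-05
20 log₁₀(3.0219e-05) = -90.394 dB

-90.39 dB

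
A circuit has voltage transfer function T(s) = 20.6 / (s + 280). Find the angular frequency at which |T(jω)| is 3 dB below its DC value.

280 rad s⁻¹

For a single-pole low-pass, the −3 dB point is at the pole: ω = 280 rad s⁻¹.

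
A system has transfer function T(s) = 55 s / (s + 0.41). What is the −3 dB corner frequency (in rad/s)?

For a single-pole high-pass, the −3 dB point is at the pole: ω = 0.41 rad/s.

0.41 rad/s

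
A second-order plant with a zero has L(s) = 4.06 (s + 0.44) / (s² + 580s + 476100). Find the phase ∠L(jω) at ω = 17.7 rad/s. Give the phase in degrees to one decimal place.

87.3°

∠(j17.7 + 0.44) = arctan(17.7/0.44) = 88.58°
∠[(j17.7)² + 580(j17.7) + 476100] = ∠[4.7579e+05 + j10266] = 1.24°
∠L(j17.7) = 88.58° − 1.24° = 87.34°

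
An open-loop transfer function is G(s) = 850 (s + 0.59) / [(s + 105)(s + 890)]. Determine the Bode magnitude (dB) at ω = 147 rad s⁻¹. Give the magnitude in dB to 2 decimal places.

|j147 + 0.59| = √(147² + 0.59²) = 147
|j147 + 105| = √(147² + 105²) = 180.6
|j147 + 890| = √(147² + 890²) = 902.1
|G(j147)| = 850 × 147 / (180.6 × 902.1) = 0.76678
20 log₁₀(0.76678) = -2.307 dB

-2.31 dB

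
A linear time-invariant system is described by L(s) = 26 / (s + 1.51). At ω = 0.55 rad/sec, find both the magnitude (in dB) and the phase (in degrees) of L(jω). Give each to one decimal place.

|L| = 24.2 dB, ∠L = -20.0°

|j0.55 + 1.51| = √(0.55² + 1.51²) = 1.607
|L(j0.55)| = 26 / 1.607 = 16.179
20 log₁₀(16.179) = 24.18 dB
∠(j0.55 + 1.51) = arctan(0.55/1.51) = 20.01°
∠L(j0.55) = −20.01° = -20.01°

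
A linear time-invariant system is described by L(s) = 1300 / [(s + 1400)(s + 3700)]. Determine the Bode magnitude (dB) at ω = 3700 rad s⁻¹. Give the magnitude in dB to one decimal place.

-84.0 dB

|j3700 + 1400| = √(3700² + 1400²) = 3956
|j3700 + 3700| = √(3700² + 3700²) = 5233
|L(j3700)| = 1300 / (3956 × 5233) = 6.2801e-05
20 log₁₀(6.2801e-05) = -84.04 dB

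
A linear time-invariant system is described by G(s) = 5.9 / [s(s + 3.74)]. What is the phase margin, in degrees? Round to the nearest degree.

Gain crossover: |G(jω)| = 1 at ω ≈ 1.47 rad/sec.
∠G(j1.47) = −90° − arctan(1.47/3.74) ≈ -111.44°
PM = 180° + (-111.44°) = 68.56°

69°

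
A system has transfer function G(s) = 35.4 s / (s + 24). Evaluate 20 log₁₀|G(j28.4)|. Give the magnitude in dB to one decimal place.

28.6 dB

|j28.4| = 28.4
|j28.4 + 24| = √(28.4² + 24²) = 37.18
|G(j28.4)| = 35.4 × 28.4 / 37.18 = 27.038
20 log₁₀(27.038) = 28.64 dB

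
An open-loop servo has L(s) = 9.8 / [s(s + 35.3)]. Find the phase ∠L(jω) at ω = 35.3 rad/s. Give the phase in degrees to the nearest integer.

∠(j35.3 + 35.3) = arctan(35.3/35.3) = 45.00°
∠(j35.3) = 90.00°
∠L(j35.3) = − (45.00° + 90.00°) = -135.00°

-135°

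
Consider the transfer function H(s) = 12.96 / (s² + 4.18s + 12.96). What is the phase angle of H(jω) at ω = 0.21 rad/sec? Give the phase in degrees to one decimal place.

∠[(j0.21)² + 4.18(j0.21) + 12.96] = ∠[12.916 + j0.8778] = 3.89°
∠H(j0.21) = −3.89° = -3.89°

-3.9°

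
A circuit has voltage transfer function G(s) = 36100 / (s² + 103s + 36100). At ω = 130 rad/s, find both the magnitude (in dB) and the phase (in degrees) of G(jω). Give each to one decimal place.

|(j130)² + 103(j130) + 36100| = |19200 + j13390| = 2.341e+04
|G(j130)| = 36100 / 2.341e+04 = 1.5422
20 log₁₀(1.5422) = 3.76 dB
∠[(j130)² + 103(j130) + 36100] = ∠[19200 + j13390] = 34.89°
∠G(j130) = −34.89° = -34.89°

|G| = 3.8 dB, ∠G = -34.9 deg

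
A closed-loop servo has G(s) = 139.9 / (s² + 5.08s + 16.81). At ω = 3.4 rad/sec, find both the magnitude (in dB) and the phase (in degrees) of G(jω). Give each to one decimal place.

|G| = 17.8 dB, ∠G = -73.1°

|(j3.4)² + 5.08(j3.4) + 16.81| = |5.25 + j17.272| = 18.05
|G(j3.4)| = 139.9 / 18.05 = 7.7497
20 log₁₀(7.7497) = 17.79 dB
∠[(j3.4)² + 5.08(j3.4) + 16.81] = ∠[5.25 + j17.272] = 73.09°
∠G(j3.4) = −73.09° = -73.09°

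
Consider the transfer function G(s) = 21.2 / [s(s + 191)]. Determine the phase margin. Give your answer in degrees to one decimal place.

90.0°

Gain crossover: |G(jω)| = 1 at ω ≈ 0.111 rad/sec.
∠G(j0.111) = −90° − arctan(0.111/191) ≈ -90.03°
PM = 180° + (-90.03°) = 89.97°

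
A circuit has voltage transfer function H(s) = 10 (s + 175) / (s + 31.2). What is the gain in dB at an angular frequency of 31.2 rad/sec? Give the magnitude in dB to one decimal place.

32.1 dB

|j31.2 + 175| = √(31.2² + 175²) = 177.8
|j31.2 + 31.2| = √(31.2² + 31.2²) = 44.12
|H(j31.2)| = 10 × 177.8 / 44.12 = 40.287
20 log₁₀(40.287) = 32.10 dB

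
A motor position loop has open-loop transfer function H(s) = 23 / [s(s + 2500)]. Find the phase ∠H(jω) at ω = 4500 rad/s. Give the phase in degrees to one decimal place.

-150.9 deg

∠(j4500 + 2500) = arctan(4500/2500) = 60.95°
∠(j4500) = 90.00°
∠H(j4500) = − (60.95° + 90.00°) = -150.95°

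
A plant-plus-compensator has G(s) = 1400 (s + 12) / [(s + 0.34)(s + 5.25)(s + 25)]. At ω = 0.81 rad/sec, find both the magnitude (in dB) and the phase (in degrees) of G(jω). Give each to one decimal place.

|G| = 43.2 dB, ∠G = -74.0°

|j0.81 + 12| = √(0.81² + 12²) = 12.03
|j0.81 + 0.34| = √(0.81² + 0.34²) = 0.8785
|j0.81 + 5.25| = √(0.81² + 5.25²) = 5.312
|j0.81 + 25| = √(0.81² + 25²) = 25.01
|G(j0.81)| = 1400 × 12.03 / (0.8785 × 5.312 × 25.01) = 144.26
20 log₁₀(144.26) = 43.18 dB
∠(j0.81 + 12) = arctan(0.81/12) = 3.86°
∠(j0.81 + 0.34) = arctan(0.81/0.34) = 67.23°
∠(j0.81 + 5.25) = arctan(0.81/5.25) = 8.77°
∠(j0.81 + 25) = arctan(0.81/25) = 1.86°
∠G(j0.81) = 3.86° − (67.23° + 8.77° + 1.86°) = -73.99°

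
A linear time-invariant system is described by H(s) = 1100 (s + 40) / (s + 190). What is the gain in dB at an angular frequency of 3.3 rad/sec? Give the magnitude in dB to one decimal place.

47.3 dB

|j3.3 + 40| = √(3.3² + 40²) = 40.14
|j3.3 + 190| = √(3.3² + 190²) = 190
|H(j3.3)| = 1100 × 40.14 / 190 = 232.33
20 log₁₀(232.33) = 47.32 dB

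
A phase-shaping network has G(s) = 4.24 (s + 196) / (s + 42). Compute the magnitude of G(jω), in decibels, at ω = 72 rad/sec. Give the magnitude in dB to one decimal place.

20.5 dB

|j72 + 196| = √(72² + 196²) = 208.8
|j72 + 42| = √(72² + 42²) = 83.35
|G(j72)| = 4.24 × 208.8 / 83.35 = 10.621
20 log₁₀(10.621) = 20.52 dB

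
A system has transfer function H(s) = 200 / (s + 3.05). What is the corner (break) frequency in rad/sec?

The single real pole at s = −3.05 gives a corner at ω = 3.05 rad/sec.

3.05 rad/sec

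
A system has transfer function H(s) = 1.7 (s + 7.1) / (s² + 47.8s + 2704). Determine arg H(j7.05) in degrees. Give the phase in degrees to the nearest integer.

∠(j7.05 + 7.1) = arctan(7.05/7.1) = 44.80°
∠[(j7.05)² + 47.8(j7.05) + 2704] = ∠[2654.3 + j336.99] = 7.24°
∠H(j7.05) = 44.80° − 7.24° = 37.56°

38°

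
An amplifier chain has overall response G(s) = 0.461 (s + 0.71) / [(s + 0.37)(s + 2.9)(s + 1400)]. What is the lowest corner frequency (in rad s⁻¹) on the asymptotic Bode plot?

0.37 rad s⁻¹

Break frequencies occur at each pole and zero magnitude: 0.37 rad s⁻¹, 0.71 rad s⁻¹, 2.9 rad s⁻¹, 1400 rad s⁻¹.
The lowest is 0.37 rad s⁻¹.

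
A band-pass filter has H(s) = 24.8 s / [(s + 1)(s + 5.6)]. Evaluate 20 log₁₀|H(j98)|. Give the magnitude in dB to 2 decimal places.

|j98| = 98
|j98 + 1| = √(98² + 1²) = 98.01
|j98 + 5.6| = √(98² + 5.6²) = 98.16
|H(j98)| = 24.8 × 98 / (98.01 × 98.16) = 0.25264
20 log₁₀(0.25264) = -11.950 dB

-11.95 dB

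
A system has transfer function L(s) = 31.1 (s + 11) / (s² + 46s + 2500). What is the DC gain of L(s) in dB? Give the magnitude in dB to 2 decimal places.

L(0) = 31.1 × 11 / 2500 = 0.13684
20 log₁₀(0.13684) = -17.276 dB

-17.28 dB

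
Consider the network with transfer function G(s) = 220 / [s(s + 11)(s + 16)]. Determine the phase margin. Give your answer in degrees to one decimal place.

79.2 deg

Gain crossover: |G(jω)| = 1 at ω ≈ 1.24 rad/sec.
∠G(j1.24) = −90° − arctan(1.24/11) − arctan(1.24/16) ≈ -100.85°
PM = 180° + (-100.85°) = 79.15°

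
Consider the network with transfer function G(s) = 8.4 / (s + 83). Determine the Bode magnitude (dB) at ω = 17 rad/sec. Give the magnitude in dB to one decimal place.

|j17 + 83| = √(17² + 83²) = 84.72
|G(j17)| = 8.4 / 84.72 = 0.099147
20 log₁₀(0.099147) = -20.07 dB

-20.1 dB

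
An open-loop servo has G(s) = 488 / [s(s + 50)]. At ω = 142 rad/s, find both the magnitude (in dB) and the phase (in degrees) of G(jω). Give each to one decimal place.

|j142 + 50| = √(142² + 50²) = 150.5
|j142| = 142
|G(j142)| = 488 / (150.5 × 142) = 0.022828
20 log₁₀(0.022828) = -32.83 dB
∠(j142 + 50) = arctan(142/50) = 70.60°
∠(j142) = 90.00°
∠G(j142) = − (70.60° + 90.00°) = -160.60°

|G| = -32.8 dB, ∠G = -160.6°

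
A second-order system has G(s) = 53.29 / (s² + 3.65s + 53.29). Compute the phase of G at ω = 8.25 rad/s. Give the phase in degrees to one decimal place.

-116.1 deg

∠[(j8.25)² + 3.65(j8.25) + 53.29] = ∠[-14.773 + j30.113] = 116.13°
∠G(j8.25) = −116.13° = -116.13°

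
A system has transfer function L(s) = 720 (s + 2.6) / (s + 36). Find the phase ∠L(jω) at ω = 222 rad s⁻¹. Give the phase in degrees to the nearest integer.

9°

∠(j222 + 2.6) = arctan(222/2.6) = 89.33°
∠(j222 + 36) = arctan(222/36) = 80.79°
∠L(j222) = 89.33° − 80.79° = 8.54°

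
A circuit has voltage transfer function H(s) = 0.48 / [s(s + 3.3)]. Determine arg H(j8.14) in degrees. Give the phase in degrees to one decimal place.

∠(j8.14 + 3.3) = arctan(8.14/3.3) = 67.93°
∠(j8.14) = 90.00°
∠H(j8.14) = − (67.93° + 90.00°) = -157.93°

-157.9 deg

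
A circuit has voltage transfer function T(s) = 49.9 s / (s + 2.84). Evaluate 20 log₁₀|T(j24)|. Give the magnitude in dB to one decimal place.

33.9 dB

|j24| = 24
|j24 + 2.84| = √(24² + 2.84²) = 24.17
|T(j24)| = 49.9 × 24 / 24.17 = 49.554
20 log₁₀(49.554) = 33.90 dB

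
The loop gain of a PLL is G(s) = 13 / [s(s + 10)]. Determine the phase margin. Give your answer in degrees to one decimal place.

82.7°

Gain crossover: |G(jω)| = 1 at ω ≈ 1.29 rad s⁻¹.
∠G(j1.29) = −90° − arctan(1.29/10) ≈ -97.35°
PM = 180° + (-97.35°) = 82.65°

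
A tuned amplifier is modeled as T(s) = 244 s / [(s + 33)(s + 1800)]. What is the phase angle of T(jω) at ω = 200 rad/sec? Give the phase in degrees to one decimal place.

3.0°

∠(j200) = 90.00°
∠(j200 + 33) = arctan(200/33) = 80.63°
∠(j200 + 1800) = arctan(200/1800) = 6.34°
∠T(j200) = 90.00° − (80.63° + 6.34°) = 3.03°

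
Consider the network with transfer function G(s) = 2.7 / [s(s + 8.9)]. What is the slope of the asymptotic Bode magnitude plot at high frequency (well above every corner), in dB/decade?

With 0 zeros and 2 poles, the high-frequency asymptotic slope is 20 × (0 − 2) = -40 dB/decade.

-40 dB/decade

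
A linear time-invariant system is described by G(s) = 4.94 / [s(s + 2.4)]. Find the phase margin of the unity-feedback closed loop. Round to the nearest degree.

55 deg

Gain crossover: |G(jω)| = 1 at ω ≈ 1.68 rad s⁻¹.
∠G(j1.68) = −90° − arctan(1.68/2.4) ≈ -125.07°
PM = 180° + (-125.07°) = 54.93°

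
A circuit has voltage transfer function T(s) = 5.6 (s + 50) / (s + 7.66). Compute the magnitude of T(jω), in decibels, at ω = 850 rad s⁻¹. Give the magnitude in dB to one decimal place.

15.0 dB

|j850 + 50| = √(850² + 50²) = 851.5
|j850 + 7.66| = √(850² + 7.66²) = 850
|T(j850)| = 5.6 × 851.5 / 850 = 5.6095
20 log₁₀(5.6095) = 14.98 dB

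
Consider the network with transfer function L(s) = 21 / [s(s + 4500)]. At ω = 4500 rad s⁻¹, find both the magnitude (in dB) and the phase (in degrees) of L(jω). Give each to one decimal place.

|j4500 + 4500| = √(4500² + 4500²) = 6364
|j4500| = 4500
|L(j4500)| = 21 / (6364 × 4500) = 7.333e-07
20 log₁₀(7.333e-07) = -122.69 dB
∠(j4500 + 4500) = arctan(4500/4500) = 45.00°
∠(j4500) = 90.00°
∠L(j4500) = − (45.00° + 90.00°) = -135.00°

|L| = -122.7 dB, ∠L = -135.0 deg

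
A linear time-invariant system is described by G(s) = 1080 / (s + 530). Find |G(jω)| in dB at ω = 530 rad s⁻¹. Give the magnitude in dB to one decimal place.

|j530 + 530| = √(530² + 530²) = 749.5
|G(j530)| = 1080 / 749.5 = 1.4409
20 log₁₀(1.4409) = 3.17 dB

3.2 dB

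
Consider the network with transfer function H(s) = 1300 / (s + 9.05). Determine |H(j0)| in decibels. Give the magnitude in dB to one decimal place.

H(0) = 1300 / 9.05 = 143.65
20 log₁₀(143.65) = 43.15 dB

43.1 dB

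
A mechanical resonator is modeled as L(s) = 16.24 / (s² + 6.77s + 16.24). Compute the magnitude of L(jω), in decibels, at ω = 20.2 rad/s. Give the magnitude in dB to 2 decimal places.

|(j20.2)² + 6.77(j20.2) + 16.24| = |-391.8 + j136.75| = 415
|L(j20.2)| = 16.24 / 415 = 0.039134
20 log₁₀(0.039134) = -28.149 dB

-28.15 dB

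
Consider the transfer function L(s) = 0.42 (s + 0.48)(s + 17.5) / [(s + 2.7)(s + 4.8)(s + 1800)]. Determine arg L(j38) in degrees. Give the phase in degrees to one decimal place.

-15.4°

∠(j38 + 0.48) = arctan(38/0.48) = 89.28°
∠(j38 + 17.5) = arctan(38/17.5) = 65.27°
∠(j38 + 2.7) = arctan(38/2.7) = 85.94°
∠(j38 + 4.8) = arctan(38/4.8) = 82.80°
∠(j38 + 1800) = arctan(38/1800) = 1.21°
∠L(j38) = 89.28° + 65.27° − (85.94° + 82.80° + 1.21°) = -15.40°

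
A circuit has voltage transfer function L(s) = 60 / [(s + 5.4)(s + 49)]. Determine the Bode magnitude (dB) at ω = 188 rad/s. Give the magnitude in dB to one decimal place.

|j188 + 5.4| = √(188² + 5.4²) = 188.1
|j188 + 49| = √(188² + 49²) = 194.3
|L(j188)| = 60 / (188.1 × 194.3) = 0.001642
20 log₁₀(0.001642) = -55.69 dB

-55.7 dB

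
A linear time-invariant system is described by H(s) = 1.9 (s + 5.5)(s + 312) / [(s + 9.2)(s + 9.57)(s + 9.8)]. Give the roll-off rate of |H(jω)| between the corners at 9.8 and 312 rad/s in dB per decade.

-40 dB/decade

In this band the factors already past their corner are: zero at 5.5, pole at 9.2, pole at 9.57, pole at 9.8; net slope = -40 dB/decade.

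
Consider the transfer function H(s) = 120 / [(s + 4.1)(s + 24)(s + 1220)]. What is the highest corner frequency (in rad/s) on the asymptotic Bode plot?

1220 rad/s

Break frequencies occur at each pole and zero magnitude: 4.1 rad/s, 24 rad/s, 1220 rad/s.
The highest is 1220 rad/s.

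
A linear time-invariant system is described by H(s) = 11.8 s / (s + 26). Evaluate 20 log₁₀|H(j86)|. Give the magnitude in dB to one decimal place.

|j86| = 86
|j86 + 26| = √(86² + 26²) = 89.84
|H(j86)| = 11.8 × 86 / 89.84 = 11.295
20 log₁₀(11.295) = 21.06 dB

21.1 dB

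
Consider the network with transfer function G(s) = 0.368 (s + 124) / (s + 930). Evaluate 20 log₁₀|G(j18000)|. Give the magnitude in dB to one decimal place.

-8.7 dB

|j18000 + 124| = √(18000² + 124²) = 1.8e+04
|j18000 + 930| = √(18000² + 930²) = 1.802e+04
|G(j18000)| = 0.368 × 1.8e+04 / 1.802e+04 = 0.36752
20 log₁₀(0.36752) = -8.69 dB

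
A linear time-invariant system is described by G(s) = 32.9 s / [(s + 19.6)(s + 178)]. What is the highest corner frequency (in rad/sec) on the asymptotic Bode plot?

Break frequencies occur at each pole and zero magnitude: 19.6 rad/sec, 178 rad/sec.
The highest is 178 rad/sec.

178 rad/sec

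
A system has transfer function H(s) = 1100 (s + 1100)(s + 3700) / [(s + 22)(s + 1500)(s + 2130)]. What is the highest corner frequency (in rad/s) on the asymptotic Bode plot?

Break frequencies occur at each pole and zero magnitude: 22 rad/s, 1100 rad/s, 1500 rad/s, 2130 rad/s, 3700 rad/s.
The highest is 3700 rad/s.

3700 rad/s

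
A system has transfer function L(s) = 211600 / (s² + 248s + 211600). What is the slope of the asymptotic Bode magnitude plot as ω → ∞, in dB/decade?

-40 dB/decade

With 0 zeros and 2 poles, the high-frequency asymptotic slope is 20 × (0 − 2) = -40 dB/decade.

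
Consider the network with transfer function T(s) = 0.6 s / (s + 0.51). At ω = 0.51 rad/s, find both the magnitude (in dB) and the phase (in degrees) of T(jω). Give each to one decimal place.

|T| = -7.4 dB, ∠T = 45.0 deg

|j0.51| = 0.51
|j0.51 + 0.51| = √(0.51² + 0.51²) = 0.7212
|T(j0.51)| = 0.6 × 0.51 / 0.7212 = 0.42426
20 log₁₀(0.42426) = -7.45 dB
∠(j0.51) = 90.00°
∠(j0.51 + 0.51) = arctan(0.51/0.51) = 45.00°
∠T(j0.51) = 90.00° − 45.00° = 45.00°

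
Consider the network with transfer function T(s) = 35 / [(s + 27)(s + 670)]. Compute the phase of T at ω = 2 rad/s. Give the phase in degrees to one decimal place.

∠(j2 + 27) = arctan(2/27) = 4.24°
∠(j2 + 670) = arctan(2/670) = 0.17°
∠T(j2) = − (4.24° + 0.17°) = -4.41°

-4.4°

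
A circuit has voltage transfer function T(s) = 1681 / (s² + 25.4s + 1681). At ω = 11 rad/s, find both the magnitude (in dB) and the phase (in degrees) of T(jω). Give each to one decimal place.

|(j11)² + 25.4(j11) + 1681| = |1560 + j279.4| = 1585
|T(j11)| = 1681 / 1585 = 1.0607
20 log₁₀(1.0607) = 0.51 dB
∠[(j11)² + 25.4(j11) + 1681] = ∠[1560 + j279.4] = 10.15°
∠T(j11) = −10.15° = -10.15°

|T| = 0.5 dB, ∠T = -10.2°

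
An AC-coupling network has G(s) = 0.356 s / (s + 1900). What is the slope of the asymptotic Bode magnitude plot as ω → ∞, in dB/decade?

0 dB/decade

With 1 zero and 1 pole, the high-frequency asymptotic slope is 20 × (1 − 1) = 0 dB/decade.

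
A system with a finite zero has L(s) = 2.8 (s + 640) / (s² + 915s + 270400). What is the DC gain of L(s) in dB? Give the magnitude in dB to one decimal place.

L(0) = 2.8 × 640 / 270400 = 0.0066272
20 log₁₀(0.0066272) = -43.57 dB

-43.6 dB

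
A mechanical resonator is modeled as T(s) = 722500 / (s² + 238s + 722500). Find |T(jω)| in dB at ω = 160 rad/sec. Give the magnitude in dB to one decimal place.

0.3 dB

|(j160)² + 238(j160) + 722500| = |6.969e+05 + j38080| = 6.979e+05
|T(j160)| = 722500 / 6.979e+05 = 1.0352
20 log₁₀(1.0352) = 0.30 dB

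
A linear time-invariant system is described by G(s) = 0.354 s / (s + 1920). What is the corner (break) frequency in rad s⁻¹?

1920 rad s⁻¹

The single real pole at s = −1920 gives a corner at ω = 1920 rad s⁻¹.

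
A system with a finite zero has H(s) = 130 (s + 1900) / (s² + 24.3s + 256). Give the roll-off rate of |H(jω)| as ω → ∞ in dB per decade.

With 1 zero and 2 poles, the high-frequency asymptotic slope is 20 × (1 − 2) = -20 dB/decade.

-20 dB/decade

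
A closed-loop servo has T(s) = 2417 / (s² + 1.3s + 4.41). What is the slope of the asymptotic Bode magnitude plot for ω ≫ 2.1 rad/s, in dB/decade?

With 0 zeros and 2 poles, the high-frequency asymptotic slope is 20 × (0 − 2) = -40 dB/decade.

-40 dB/decade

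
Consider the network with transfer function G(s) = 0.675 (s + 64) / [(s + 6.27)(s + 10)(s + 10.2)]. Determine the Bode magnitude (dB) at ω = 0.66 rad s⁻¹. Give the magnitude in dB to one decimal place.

|j0.66 + 64| = √(0.66² + 64²) = 64
|j0.66 + 6.27| = √(0.66² + 6.27²) = 6.305
|j0.66 + 10| = √(0.66² + 10²) = 10.02
|j0.66 + 10.2| = √(0.66² + 10.2²) = 10.22
|G(j0.66)| = 0.675 × 64 / (6.305 × 10.02 × 10.22) = 0.066895
20 log₁₀(0.066895) = -23.49 dB

-23.5 dB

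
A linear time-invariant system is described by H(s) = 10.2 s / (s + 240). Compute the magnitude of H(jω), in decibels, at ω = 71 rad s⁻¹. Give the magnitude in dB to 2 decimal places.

9.23 dB

|j71| = 71
|j71 + 240| = √(71² + 240²) = 250.3
|H(j71)| = 10.2 × 71 / 250.3 = 2.8935
20 log₁₀(2.8935) = 9.229 dB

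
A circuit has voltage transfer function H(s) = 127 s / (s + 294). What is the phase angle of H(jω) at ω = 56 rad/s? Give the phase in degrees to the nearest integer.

79°

∠(j56) = 90.00°
∠(j56 + 294) = arctan(56/294) = 10.78°
∠H(j56) = 90.00° − 10.78° = 79.22°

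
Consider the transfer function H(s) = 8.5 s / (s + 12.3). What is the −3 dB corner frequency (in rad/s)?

For a single-pole high-pass, the −3 dB point is at the pole: ω = 12.3 rad/s.

12.3 rad/s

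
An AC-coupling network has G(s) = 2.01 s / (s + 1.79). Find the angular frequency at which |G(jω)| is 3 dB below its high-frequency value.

1.79 rad s⁻¹

For a single-pole high-pass, the −3 dB point is at the pole: ω = 1.79 rad s⁻¹.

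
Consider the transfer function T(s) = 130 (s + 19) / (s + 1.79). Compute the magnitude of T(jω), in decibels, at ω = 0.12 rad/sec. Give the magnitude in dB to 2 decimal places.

|j0.12 + 19| = √(0.12² + 19²) = 19
|j0.12 + 1.79| = √(0.12² + 1.79²) = 1.794
|T(j0.12)| = 130 × 19 / 1.794 = 1376.8
20 log₁₀(1376.8) = 62.778 dB

62.78 dB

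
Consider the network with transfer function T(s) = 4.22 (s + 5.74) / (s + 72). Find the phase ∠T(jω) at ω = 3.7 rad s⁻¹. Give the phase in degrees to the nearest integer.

30°

∠(j3.7 + 5.74) = arctan(3.7/5.74) = 32.81°
∠(j3.7 + 72) = arctan(3.7/72) = 2.94°
∠T(j3.7) = 32.81° − 2.94° = 29.86°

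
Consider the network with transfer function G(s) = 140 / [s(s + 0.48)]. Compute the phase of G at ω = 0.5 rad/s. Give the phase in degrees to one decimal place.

∠(j0.5 + 0.48) = arctan(0.5/0.48) = 46.17°
∠(j0.5) = 90.00°
∠G(j0.5) = − (46.17° + 90.00°) = -136.17°

-136.2°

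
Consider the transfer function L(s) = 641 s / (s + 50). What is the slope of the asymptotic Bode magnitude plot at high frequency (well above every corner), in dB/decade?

With 1 zero and 1 pole, the high-frequency asymptotic slope is 20 × (1 − 1) = 0 dB/decade.

0 dB/decade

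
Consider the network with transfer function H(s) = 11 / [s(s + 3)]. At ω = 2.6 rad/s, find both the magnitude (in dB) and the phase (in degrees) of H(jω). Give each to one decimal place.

|H| = 0.6 dB, ∠H = -130.9°

|j2.6 + 3| = √(2.6² + 3²) = 3.97
|j2.6| = 2.6
|H(j2.6)| = 11 / (3.97 × 2.6) = 1.0657
20 log₁₀(1.0657) = 0.55 dB
∠(j2.6 + 3) = arctan(2.6/3) = 40.91°
∠(j2.6) = 90.00°
∠H(j2.6) = − (40.91° + 90.00°) = -130.91°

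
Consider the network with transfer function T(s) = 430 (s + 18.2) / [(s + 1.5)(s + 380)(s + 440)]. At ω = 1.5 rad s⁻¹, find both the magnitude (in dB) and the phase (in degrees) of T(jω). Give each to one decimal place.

|j1.5 + 18.2| = √(1.5² + 18.2²) = 18.26
|j1.5 + 1.5| = √(1.5² + 1.5²) = 2.121
|j1.5 + 380| = √(1.5² + 380²) = 380
|j1.5 + 440| = √(1.5² + 440²) = 440
|T(j1.5)| = 430 × 18.26 / (2.121 × 380 × 440) = 0.022139
20 log₁₀(0.022139) = -33.10 dB
∠(j1.5 + 18.2) = arctan(1.5/18.2) = 4.71°
∠(j1.5 + 1.5) = arctan(1.5/1.5) = 45.00°
∠(j1.5 + 380) = arctan(1.5/380) = 0.23°
∠(j1.5 + 440) = arctan(1.5/440) = 0.20°
∠T(j1.5) = 4.71° − (45.00° + 0.23° + 0.20°) = -40.71°

|T| = -33.1 dB, ∠T = -40.7°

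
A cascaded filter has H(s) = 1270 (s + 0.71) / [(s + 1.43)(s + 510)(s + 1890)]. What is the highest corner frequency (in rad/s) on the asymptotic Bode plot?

Break frequencies occur at each pole and zero magnitude: 0.71 rad/s, 1.43 rad/s, 510 rad/s, 1890 rad/s.
The highest is 1890 rad/s.

1890 rad/s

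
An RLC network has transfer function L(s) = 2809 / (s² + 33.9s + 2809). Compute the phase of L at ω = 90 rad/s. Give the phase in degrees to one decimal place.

-150.0°

∠[(j90)² + 33.9(j90) + 2809] = ∠[-5291 + j3051] = 150.03°
∠L(j90) = −150.03° = -150.03°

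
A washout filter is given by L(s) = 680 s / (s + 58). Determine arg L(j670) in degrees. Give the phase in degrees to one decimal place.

4.9 deg

∠(j670) = 90.00°
∠(j670 + 58) = arctan(670/58) = 85.05°
∠L(j670) = 90.00° − 85.05° = 4.95°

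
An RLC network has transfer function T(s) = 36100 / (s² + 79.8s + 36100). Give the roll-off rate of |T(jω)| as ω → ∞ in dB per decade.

-40 dB/decade

With 0 zeros and 2 poles, the high-frequency asymptotic slope is 20 × (0 − 2) = -40 dB/decade.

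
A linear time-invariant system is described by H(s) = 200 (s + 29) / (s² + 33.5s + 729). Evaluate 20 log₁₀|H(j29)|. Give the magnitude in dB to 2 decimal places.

18.47 dB

|j29 + 29| = √(29² + 29²) = 41.01
|(j29)² + 33.5(j29) + 729| = |-112 + j971.5| = 977.9
|H(j29)| = 200 × 41.01 / 977.9 = 8.3875
20 log₁₀(8.3875) = 18.473 dB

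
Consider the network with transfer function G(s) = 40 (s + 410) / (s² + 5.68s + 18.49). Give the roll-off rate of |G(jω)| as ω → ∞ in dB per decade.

-20 dB/decade

With 1 zero and 2 poles, the high-frequency asymptotic slope is 20 × (1 − 2) = -20 dB/decade.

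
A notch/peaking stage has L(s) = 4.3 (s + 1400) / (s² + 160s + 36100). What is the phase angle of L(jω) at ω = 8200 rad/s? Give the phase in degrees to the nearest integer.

-99°

∠(j8200 + 1400) = arctan(8200/1400) = 80.31°
∠[(j8200)² + 160(j8200) + 36100] = ∠[-6.7204e+07 + j1.312e+06] = 178.88°
∠L(j8200) = 80.31° − 178.88° = -98.57°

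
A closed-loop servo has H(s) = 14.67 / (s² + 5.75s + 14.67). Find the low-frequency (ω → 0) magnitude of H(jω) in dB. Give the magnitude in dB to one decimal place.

H(0) = 14.67 / 14.67 = 1
20 log₁₀(1) = 0.00 dB

0.0 dB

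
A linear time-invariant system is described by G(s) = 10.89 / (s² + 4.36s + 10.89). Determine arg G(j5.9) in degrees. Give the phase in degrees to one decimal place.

∠[(j5.9)² + 4.36(j5.9) + 10.89] = ∠[-23.92 + j25.724] = 132.92°
∠G(j5.9) = −132.92° = -132.92°

-132.9°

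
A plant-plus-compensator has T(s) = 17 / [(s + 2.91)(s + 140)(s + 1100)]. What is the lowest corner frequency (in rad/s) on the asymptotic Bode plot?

2.91 rad/s

Break frequencies occur at each pole and zero magnitude: 2.91 rad/s, 140 rad/s, 1100 rad/s.
The lowest is 2.91 rad/s.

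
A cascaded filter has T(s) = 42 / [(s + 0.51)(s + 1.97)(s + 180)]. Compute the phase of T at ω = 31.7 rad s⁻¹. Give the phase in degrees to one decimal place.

∠(j31.7 + 0.51) = arctan(31.7/0.51) = 89.08°
∠(j31.7 + 1.97) = arctan(31.7/1.97) = 86.44°
∠(j31.7 + 180) = arctan(31.7/180) = 9.99°
∠T(j31.7) = − (89.08° + 86.44° + 9.99°) = -185.51°

-185.5 deg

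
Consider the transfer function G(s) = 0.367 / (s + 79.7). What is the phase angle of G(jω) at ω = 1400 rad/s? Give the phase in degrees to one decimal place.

-86.7 deg

∠(j1400 + 79.7) = arctan(1400/79.7) = 86.74°
∠G(j1400) = −86.74° = -86.74°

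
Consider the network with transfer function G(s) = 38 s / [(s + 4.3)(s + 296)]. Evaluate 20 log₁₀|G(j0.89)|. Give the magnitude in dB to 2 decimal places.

-31.69 dB

|j0.89| = 0.89
|j0.89 + 4.3| = √(0.89² + 4.3²) = 4.391
|j0.89 + 296| = √(0.89² + 296²) = 296
|G(j0.89)| = 38 × 0.89 / (4.391 × 296) = 0.02602
20 log₁₀(0.02602) = -31.694 dB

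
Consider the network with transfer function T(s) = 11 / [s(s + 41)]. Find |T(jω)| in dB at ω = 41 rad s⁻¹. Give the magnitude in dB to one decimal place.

|j41 + 41| = √(41² + 41²) = 57.98
|j41| = 41
|T(j41)| = 11 / (57.98 × 41) = 0.0046271
20 log₁₀(0.0046271) = -46.69 dB

-46.7 dB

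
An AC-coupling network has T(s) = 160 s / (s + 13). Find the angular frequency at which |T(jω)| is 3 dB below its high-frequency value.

For a single-pole high-pass, the −3 dB point is at the pole: ω = 13 rad/sec.

13 rad/sec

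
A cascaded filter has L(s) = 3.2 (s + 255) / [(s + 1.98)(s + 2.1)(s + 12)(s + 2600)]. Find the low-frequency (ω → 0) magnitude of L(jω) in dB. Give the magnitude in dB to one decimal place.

-44.0 dB

L(0) = 3.2 × 255 / (1.98 × 2.1 × 12 × 2600) = 0.00629
20 log₁₀(0.00629) = -44.03 dB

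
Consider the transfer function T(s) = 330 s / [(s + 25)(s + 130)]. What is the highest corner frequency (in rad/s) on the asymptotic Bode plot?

130 rad/s

Break frequencies occur at each pole and zero magnitude: 25 rad/s, 130 rad/s.
The highest is 130 rad/s.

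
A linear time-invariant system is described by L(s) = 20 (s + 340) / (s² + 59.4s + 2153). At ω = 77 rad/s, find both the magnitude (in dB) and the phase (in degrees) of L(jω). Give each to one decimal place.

|L| = 1.4 dB, ∠L = -116.8°

|j77 + 340| = √(77² + 340²) = 348.6
|(j77)² + 59.4(j77) + 2153| = |-3776 + j4573.8| = 5931
|L(j77)| = 20 × 348.6 / 5931 = 1.1755
20 log₁₀(1.1755) = 1.40 dB
∠(j77 + 340) = arctan(77/340) = 12.76°
∠[(j77)² + 59.4(j77) + 2153] = ∠[-3776 + j4573.8] = 129.54°
∠L(j77) = 12.76° − 129.54° = -116.78°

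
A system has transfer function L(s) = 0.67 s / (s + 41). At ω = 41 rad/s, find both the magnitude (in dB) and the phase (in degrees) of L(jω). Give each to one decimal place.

|L| = -6.5 dB, ∠L = 45.0 deg

|j41| = 41
|j41 + 41| = √(41² + 41²) = 57.98
|L(j41)| = 0.67 × 41 / 57.98 = 0.47376
20 log₁₀(0.47376) = -6.49 dB
∠(j41) = 90.00°
∠(j41 + 41) = arctan(41/41) = 45.00°
∠L(j41) = 90.00° − 45.00° = 45.00°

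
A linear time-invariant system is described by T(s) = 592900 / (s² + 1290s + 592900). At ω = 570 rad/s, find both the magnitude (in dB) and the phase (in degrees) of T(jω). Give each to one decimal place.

|(j570)² + 1290(j570) + 592900| = |2.68e+05 + j7.353e+05| = 7.826e+05
|T(j570)| = 592900 / 7.826e+05 = 0.75759
20 log₁₀(0.75759) = -2.41 dB
∠[(j570)² + 1290(j570) + 592900] = ∠[2.68e+05 + j7.353e+05] = 69.97°
∠T(j570) = −69.97° = -69.97°

|T| = -2.4 dB, ∠T = -70.0 deg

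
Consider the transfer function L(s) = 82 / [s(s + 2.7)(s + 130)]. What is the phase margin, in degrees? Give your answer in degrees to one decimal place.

Gain crossover: |L(jω)| = 1 at ω ≈ 0.233 rad s⁻¹.
∠L(j0.233) = −90° − arctan(0.233/2.7) − arctan(0.233/130) ≈ -95.03°
PM = 180° + (-95.03°) = 84.97°

85.0 deg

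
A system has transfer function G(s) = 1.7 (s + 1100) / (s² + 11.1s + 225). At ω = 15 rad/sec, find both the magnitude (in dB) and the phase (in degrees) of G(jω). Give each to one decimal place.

|j15 + 1100| = √(15² + 1100²) = 1100
|(j15)² + 11.1(j15) + 225| = |0 + j166.5| = 166.5
|G(j15)| = 1.7 × 1100 / 166.5 = 11.232
20 log₁₀(11.232) = 21.01 dB
∠(j15 + 1100) = arctan(15/1100) = 0.78°
∠[(j15)² + 11.1(j15) + 225] = ∠[0 + j166.5] = 90.00°
∠G(j15) = 0.78° − 90.00° = -89.22°

|G| = 21.0 dB, ∠G = -89.2°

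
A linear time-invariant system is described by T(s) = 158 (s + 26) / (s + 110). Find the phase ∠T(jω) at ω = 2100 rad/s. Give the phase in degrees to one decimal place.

∠(j2100 + 26) = arctan(2100/26) = 89.29°
∠(j2100 + 110) = arctan(2100/110) = 87.00°
∠T(j2100) = 89.29° − 87.00° = 2.29°

2.3°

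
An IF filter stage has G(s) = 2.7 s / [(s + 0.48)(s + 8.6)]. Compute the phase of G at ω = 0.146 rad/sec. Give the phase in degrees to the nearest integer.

72°

∠(j0.146) = 90.00°
∠(j0.146 + 0.48) = arctan(0.146/0.48) = 16.92°
∠(j0.146 + 8.6) = arctan(0.146/8.6) = 0.97°
∠G(j0.146) = 90.00° − (16.92° + 0.97°) = 72.11°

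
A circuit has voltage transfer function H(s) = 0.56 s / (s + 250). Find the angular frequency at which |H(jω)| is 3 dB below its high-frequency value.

250 rad s⁻¹

For a single-pole high-pass, the −3 dB point is at the pole: ω = 250 rad s⁻¹.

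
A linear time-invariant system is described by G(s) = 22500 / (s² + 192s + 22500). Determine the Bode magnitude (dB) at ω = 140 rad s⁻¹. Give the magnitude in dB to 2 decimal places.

|(j140)² + 192(j140) + 22500| = |2900 + j26880| = 2.704e+04
|G(j140)| = 22500 / 2.704e+04 = 0.83222
20 log₁₀(0.83222) = -1.595 dB

-1.60 dB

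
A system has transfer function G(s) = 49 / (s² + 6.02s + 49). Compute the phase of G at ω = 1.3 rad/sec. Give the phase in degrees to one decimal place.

∠[(j1.3)² + 6.02(j1.3) + 49] = ∠[47.31 + j7.826] = 9.39°
∠G(j1.3) = −9.39° = -9.39°

-9.4 deg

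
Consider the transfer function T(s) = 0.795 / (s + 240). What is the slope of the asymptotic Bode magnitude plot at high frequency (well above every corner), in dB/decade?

With 0 zeros and 1 pole, the high-frequency asymptotic slope is 20 × (0 − 1) = -20 dB/decade.

-20 dB/decade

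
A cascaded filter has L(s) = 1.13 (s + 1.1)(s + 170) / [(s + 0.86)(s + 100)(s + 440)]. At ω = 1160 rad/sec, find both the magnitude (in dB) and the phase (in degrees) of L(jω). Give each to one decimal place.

|j1160 + 1.1| = √(1160² + 1.1²) = 1160
|j1160 + 170| = √(1160² + 170²) = 1172
|j1160 + 0.86| = √(1160² + 0.86²) = 1160
|j1160 + 100| = √(1160² + 100²) = 1164
|j1160 + 440| = √(1160² + 440²) = 1241
|L(j1160)| = 1.13 × 1160 × 1172 / (1160 × 1164 × 1241) = 0.00091714
20 log₁₀(0.00091714) = -60.75 dB
∠(j1160 + 1.1) = arctan(1160/1.1) = 89.95°
∠(j1160 + 170) = arctan(1160/170) = 81.66°
∠(j1160 + 0.86) = arctan(1160/0.86) = 89.96°
∠(j1160 + 100) = arctan(1160/100) = 85.07°
∠(j1160 + 440) = arctan(1160/440) = 69.23°
∠L(j1160) = 89.95° + 81.66° − (89.96° + 85.07° + 69.23°) = -72.65°

|L| = -60.8 dB, ∠L = -72.6 deg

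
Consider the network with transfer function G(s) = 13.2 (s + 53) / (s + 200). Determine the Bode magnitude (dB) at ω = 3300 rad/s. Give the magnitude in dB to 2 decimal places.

22.40 dB

|j3300 + 53| = √(3300² + 53²) = 3300
|j3300 + 200| = √(3300² + 200²) = 3306
|G(j3300)| = 13.2 × 3300 / 3306 = 13.178
20 log₁₀(13.178) = 22.397 dB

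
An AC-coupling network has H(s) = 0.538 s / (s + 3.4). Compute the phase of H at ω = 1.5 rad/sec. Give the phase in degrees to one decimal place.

66.2°

∠(j1.5) = 90.00°
∠(j1.5 + 3.4) = arctan(1.5/3.4) = 23.81°
∠H(j1.5) = 90.00° − 23.81° = 66.19°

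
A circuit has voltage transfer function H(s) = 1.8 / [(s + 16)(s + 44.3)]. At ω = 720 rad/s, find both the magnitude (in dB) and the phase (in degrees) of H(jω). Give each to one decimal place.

|H| = -109.2 dB, ∠H = -175.2°

|j720 + 16| = √(720² + 16²) = 720.2
|j720 + 44.3| = √(720² + 44.3²) = 721.4
|H(j720)| = 1.8 / (720.2 × 721.4) = 3.4648e-06
20 log₁₀(3.4648e-06) = -109.21 dB
∠(j720 + 16) = arctan(720/16) = 88.73°
∠(j720 + 44.3) = arctan(720/44.3) = 86.48°
∠H(j720) = − (88.73° + 86.48°) = -175.21°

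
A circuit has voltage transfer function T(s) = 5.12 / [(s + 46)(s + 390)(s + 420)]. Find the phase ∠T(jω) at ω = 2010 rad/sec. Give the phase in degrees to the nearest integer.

-246 deg

∠(j2010 + 46) = arctan(2010/46) = 88.69°
∠(j2010 + 390) = arctan(2010/390) = 79.02°
∠(j2010 + 420) = arctan(2010/420) = 78.20°
∠T(j2010) = − (88.69° + 79.02° + 78.20°) = -245.91°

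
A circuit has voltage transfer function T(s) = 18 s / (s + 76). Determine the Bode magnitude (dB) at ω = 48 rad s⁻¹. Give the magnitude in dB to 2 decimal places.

19.66 dB

|j48| = 48
|j48 + 76| = √(48² + 76²) = 89.89
|T(j48)| = 18 × 48 / 89.89 = 9.6119
20 log₁₀(9.6119) = 19.656 dB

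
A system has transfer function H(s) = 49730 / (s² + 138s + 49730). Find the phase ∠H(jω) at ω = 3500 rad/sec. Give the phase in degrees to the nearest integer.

∠[(j3500)² + 138(j3500) + 49730] = ∠[-1.22e+07 + j4.83e+05] = 177.73°
∠H(j3500) = −177.73° = -177.73°

-178 deg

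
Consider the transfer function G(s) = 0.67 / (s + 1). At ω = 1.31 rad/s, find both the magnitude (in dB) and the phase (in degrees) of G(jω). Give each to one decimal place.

|G| = -7.8 dB, ∠G = -52.6 deg

|j1.31 + 1| = √(1.31² + 1²) = 1.648
|G(j1.31)| = 0.67 / 1.648 = 0.40654
20 log₁₀(0.40654) = -7.82 dB
∠(j1.31 + 1) = arctan(1.31/1) = 52.64°
∠G(j1.31) = −52.64° = -52.64°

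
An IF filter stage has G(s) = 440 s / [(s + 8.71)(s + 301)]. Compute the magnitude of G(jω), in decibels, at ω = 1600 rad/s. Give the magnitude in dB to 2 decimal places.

|j1600| = 1600
|j1600 + 8.71| = √(1600² + 8.71²) = 1600
|j1600 + 301| = √(1600² + 301²) = 1628
|G(j1600)| = 440 × 1600 / (1600 × 1628) = 0.27026
20 log₁₀(0.27026) = -11.365 dB

-11.36 dB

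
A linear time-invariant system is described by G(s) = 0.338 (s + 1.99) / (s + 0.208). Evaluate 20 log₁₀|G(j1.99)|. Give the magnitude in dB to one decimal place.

|j1.99 + 1.99| = √(1.99² + 1.99²) = 2.814
|j1.99 + 0.208| = √(1.99² + 0.208²) = 2.001
|G(j1.99)| = 0.338 × 2.814 / 2.001 = 0.47541
20 log₁₀(0.47541) = -6.46 dB

-6.5 dB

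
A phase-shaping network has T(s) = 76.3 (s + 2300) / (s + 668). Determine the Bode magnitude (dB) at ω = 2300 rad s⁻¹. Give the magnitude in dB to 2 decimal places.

40.31 dB

|j2300 + 2300| = √(2300² + 2300²) = 3253
|j2300 + 668| = √(2300² + 668²) = 2395
|T(j2300)| = 76.3 × 3253 / 2395 = 103.62
20 log₁₀(103.62) = 40.309 dB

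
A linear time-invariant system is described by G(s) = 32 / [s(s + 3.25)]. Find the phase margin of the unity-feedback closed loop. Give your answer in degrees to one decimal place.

Gain crossover: |G(jω)| = 1 at ω ≈ 5.21 rad s⁻¹.
∠G(j5.21) = −90° − arctan(5.21/3.25) ≈ -148.05°
PM = 180° + (-148.05°) = 31.95°

32.0 deg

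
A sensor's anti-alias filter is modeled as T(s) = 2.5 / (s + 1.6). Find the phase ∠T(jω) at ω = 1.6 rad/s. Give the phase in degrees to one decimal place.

∠(j1.6 + 1.6) = arctan(1.6/1.6) = 45.00°
∠T(j1.6) = −45.00° = -45.00°

-45.0°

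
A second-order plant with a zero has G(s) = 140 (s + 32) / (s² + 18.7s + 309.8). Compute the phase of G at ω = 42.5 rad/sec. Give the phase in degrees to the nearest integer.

-99°

∠(j42.5 + 32) = arctan(42.5/32) = 53.02°
∠[(j42.5)² + 18.7(j42.5) + 309.8] = ∠[-1496.5 + j794.75] = 152.03°
∠G(j42.5) = 53.02° − 152.03° = -99.01°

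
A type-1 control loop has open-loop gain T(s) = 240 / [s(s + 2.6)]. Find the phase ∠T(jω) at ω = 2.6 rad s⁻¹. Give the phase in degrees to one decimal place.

∠(j2.6 + 2.6) = arctan(2.6/2.6) = 45.00°
∠(j2.6) = 90.00°
∠T(j2.6) = − (45.00° + 90.00°) = -135.00°

-135.0°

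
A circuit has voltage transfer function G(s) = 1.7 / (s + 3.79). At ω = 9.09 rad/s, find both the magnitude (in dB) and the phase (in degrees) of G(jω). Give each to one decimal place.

|j9.09 + 3.79| = √(9.09² + 3.79²) = 9.848
|G(j9.09)| = 1.7 / 9.848 = 0.17262
20 log₁₀(0.17262) = -15.26 dB
∠(j9.09 + 3.79) = arctan(9.09/3.79) = 67.37°
∠G(j9.09) = −67.37° = -67.37°

|G| = -15.3 dB, ∠G = -67.4°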